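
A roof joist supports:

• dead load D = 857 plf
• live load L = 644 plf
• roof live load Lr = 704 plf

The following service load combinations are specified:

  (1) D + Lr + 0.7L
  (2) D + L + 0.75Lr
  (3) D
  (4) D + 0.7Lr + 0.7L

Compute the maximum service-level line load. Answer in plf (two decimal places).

(1) 1.0(857) + 1.0(704) + 0.7(644) = 857.00 + 704.00 + 450.80 = 2011.80
(2) 1.0(857) + 1.0(644) + 0.75(704) = 857.00 + 644.00 + 528.00 = 2029.00
(3) 1.0(857) = 857.00
(4) 1.0(857) + 0.7(704) + 0.7(644) = 857.00 + 492.80 + 450.80 = 1800.60
Maximum is from combination 2.

2029.00 plf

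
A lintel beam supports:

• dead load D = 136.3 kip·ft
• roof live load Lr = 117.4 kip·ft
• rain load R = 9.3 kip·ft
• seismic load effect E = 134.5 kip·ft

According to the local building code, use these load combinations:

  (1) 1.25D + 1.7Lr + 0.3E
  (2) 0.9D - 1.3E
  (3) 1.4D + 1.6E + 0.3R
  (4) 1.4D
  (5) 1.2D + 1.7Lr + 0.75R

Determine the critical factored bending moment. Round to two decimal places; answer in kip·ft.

(1) 1.25(136.3) + 1.7(117.4) + 0.3(134.5) = 410.31
(2) 0.9(136.3) - 1.3(134.5) = -52.18
(3) 1.4(136.3) + 1.6(134.5) + 0.3(9.3) = 408.81
(4) 1.4(136.3) = 190.82
(5) 1.2(136.3) + 1.7(117.4) + 0.75(9.3) = 370.12
The controlling combination is 1, giving 410.31 kip·ft.

410.31 kip·ft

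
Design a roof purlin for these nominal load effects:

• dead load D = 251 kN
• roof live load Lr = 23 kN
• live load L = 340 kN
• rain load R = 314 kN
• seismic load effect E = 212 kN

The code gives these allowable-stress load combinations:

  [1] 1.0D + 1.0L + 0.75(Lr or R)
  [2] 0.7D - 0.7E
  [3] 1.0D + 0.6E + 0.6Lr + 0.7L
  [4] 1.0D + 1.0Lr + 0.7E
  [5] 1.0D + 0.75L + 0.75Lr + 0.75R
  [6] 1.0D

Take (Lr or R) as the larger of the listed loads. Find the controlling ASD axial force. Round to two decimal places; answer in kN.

(Lr or R) → R = 314 kN.
[1] 1.0(251) + 1.0(340) + 0.75(314) = 826.50
[2] 0.7(251) - 0.7(212) = 27.30
[3] 1.0(251) + 0.6(212) + 0.6(23) + 0.7(340) = 630.00
[4] 1.0(251) + 1.0(23) + 0.7(212) = 422.40
[5] 1.0(251) + 0.75(340) + 0.75(23) + 0.75(314) = 758.75
[6] 1.0(251) = 251.00
Maximum is from combination 1.

826.50 kN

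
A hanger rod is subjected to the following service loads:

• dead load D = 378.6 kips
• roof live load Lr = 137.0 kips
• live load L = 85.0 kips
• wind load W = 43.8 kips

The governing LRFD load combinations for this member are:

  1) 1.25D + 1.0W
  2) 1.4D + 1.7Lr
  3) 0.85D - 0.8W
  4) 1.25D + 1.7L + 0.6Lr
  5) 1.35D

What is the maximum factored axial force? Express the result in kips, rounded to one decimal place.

762.9 kips

1) 1.25(378.6) + 1.0(43.8) = 473.3 + 43.8 = 517.1
2) 1.4(378.6) + 1.7(137.0) = 530.0 + 232.9 = 762.9
3) 0.85(378.6) - 0.8(43.8) = 321.8 - 35.0 = 286.8
4) 1.25(378.6) + 1.7(85.0) + 0.6(137.0) = 473.3 + 144.5 + 82.2 = 700.0
5) 1.35(378.6) = 511.1
Combination 2 governs: P_u = 762.9 kips.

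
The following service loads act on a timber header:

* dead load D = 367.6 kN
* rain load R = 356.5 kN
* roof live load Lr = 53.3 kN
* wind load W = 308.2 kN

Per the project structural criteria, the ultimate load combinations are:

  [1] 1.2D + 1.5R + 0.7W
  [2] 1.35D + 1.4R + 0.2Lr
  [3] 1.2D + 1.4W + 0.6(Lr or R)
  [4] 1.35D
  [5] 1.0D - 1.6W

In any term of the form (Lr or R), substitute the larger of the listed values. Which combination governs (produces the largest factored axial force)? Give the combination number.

(Lr or R) → R = 356.5 kN.
[1] 1.2(367.6) + 1.5(356.5) + 0.7(308.2) = 1191.61
[2] 1.35(367.6) + 1.4(356.5) + 0.2(53.3) = 1006.02
[3] 1.2(367.6) + 1.4(308.2) + 0.6(356.5) = 1086.50
[4] 1.35(367.6) = 496.26
[5] 1.0(367.6) - 1.6(308.2) = -125.52
The largest value is 1191.61 kN from combination 1.

Combination 1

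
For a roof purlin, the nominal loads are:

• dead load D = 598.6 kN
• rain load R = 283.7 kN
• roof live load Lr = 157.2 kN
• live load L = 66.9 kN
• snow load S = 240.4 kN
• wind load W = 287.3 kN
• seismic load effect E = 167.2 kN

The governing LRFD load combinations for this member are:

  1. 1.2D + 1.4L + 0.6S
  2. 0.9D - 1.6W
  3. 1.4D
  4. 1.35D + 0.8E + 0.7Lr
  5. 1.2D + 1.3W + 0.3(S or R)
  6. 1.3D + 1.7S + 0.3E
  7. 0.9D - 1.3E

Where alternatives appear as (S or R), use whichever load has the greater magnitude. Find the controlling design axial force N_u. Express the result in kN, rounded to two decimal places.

1237.02 kN

(S or R) → R = 283.7 kN.
1. 1.2(598.6) + 1.4(66.9) + 0.6(240.4) = 718.32 + 93.66 + 144.24 = 956.22
2. 0.9(598.6) - 1.6(287.3) = 538.74 - 459.68 = 79.06
3. 1.4(598.6) = 838.04
4. 1.35(598.6) + 0.8(167.2) + 0.7(157.2) = 808.11 + 133.76 + 110.04 = 1051.91
5. 1.2(598.6) + 1.3(287.3) + 0.3(283.7) = 718.32 + 373.49 + 85.11 = 1176.92
6. 1.3(598.6) + 1.7(240.4) + 0.3(167.2) = 778.18 + 408.68 + 50.16 = 1237.02
7. 0.9(598.6) - 1.3(167.2) = 538.74 - 217.36 = 321.38
The controlling combination is 6, giving 1237.02 kN.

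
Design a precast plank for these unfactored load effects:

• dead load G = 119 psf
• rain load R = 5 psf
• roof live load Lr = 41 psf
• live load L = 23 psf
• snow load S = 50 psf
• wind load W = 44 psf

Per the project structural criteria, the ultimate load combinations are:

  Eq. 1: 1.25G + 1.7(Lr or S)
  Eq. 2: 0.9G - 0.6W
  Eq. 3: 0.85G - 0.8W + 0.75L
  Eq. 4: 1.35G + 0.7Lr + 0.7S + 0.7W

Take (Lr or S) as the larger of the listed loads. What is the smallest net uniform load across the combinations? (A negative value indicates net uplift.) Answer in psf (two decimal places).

(Lr or S) → S = 50 psf.
Eq. 1: 1.25(119) + 1.7(50) = 233.75
Eq. 2: 0.9(119) - 0.6(44) = 80.70
Eq. 3: 0.85(119) - 0.8(44) + 0.75(23) = 83.20
Eq. 4: 1.35(119) + 0.7(41) + 0.7(50) + 0.7(44) = 255.15
Combination 2 gives the minimum: 80.70 psf.

80.70 psf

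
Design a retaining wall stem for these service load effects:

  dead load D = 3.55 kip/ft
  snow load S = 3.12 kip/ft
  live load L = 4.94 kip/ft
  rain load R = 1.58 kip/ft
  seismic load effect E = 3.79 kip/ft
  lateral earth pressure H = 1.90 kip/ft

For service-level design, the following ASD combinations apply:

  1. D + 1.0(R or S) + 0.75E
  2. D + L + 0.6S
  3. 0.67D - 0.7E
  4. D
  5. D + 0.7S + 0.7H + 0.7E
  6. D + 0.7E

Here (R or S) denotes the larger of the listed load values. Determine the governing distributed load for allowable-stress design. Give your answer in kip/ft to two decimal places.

10.36 kip/ft

(R or S) → S = 3.12 kip/ft.
1. 1.0(3.55) + 1.0(3.12) + 0.75(3.79) = 3.55 + 3.12 + 2.84 = 9.51
2. 1.0(3.55) + 1.0(4.94) + 0.6(3.12) = 3.55 + 4.94 + 1.87 = 10.36
3. 0.67(3.55) - 0.7(3.79) = 2.38 - 2.65 = -0.27
4. 1.0(3.55) = 3.55
5. 1.0(3.55) + 0.7(3.12) + 0.7(1.90) + 0.7(3.79) = 9.72
6. 1.0(3.55) + 0.7(3.79) = 3.55 + 2.65 = 6.20
Combination 2 governs: w = 10.36 kip/ft.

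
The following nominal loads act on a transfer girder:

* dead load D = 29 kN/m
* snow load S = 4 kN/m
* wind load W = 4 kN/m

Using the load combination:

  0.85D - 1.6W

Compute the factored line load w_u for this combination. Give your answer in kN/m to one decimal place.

18.3 kN/m

0.85(29) - 1.6(4) = 24.7 - 6.4 = 18.3
w_u = 18.3 kN/m.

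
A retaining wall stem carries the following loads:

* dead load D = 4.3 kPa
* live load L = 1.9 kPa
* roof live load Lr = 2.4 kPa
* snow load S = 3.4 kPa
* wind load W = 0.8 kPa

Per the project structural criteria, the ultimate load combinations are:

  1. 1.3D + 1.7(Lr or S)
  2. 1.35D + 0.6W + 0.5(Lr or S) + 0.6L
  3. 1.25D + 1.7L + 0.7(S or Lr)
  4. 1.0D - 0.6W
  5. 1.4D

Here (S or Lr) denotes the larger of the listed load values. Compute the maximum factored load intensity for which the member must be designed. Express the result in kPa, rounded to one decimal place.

(Lr or S) → S = 3.4 kPa; (S or Lr) → S = 3.4 kPa.
1. 1.3(4.3) + 1.7(3.4) = 5.6 + 5.8 = 11.4
2. 1.35(4.3) + 0.6(0.8) + 0.5(3.4) + 0.6(1.9) = 5.8 + 0.5 + 1.7 + 1.1 = 9.1
3. 1.25(4.3) + 1.7(1.9) + 0.7(3.4) = 5.4 + 3.2 + 2.4 = 11.0
4. 1.0(4.3) - 0.6(0.8) = 4.3 - 0.5 = 3.8
5. 1.4(4.3) = 6.0
Combination 1 governs: q_u = 11.4 kPa.

11.4 kPa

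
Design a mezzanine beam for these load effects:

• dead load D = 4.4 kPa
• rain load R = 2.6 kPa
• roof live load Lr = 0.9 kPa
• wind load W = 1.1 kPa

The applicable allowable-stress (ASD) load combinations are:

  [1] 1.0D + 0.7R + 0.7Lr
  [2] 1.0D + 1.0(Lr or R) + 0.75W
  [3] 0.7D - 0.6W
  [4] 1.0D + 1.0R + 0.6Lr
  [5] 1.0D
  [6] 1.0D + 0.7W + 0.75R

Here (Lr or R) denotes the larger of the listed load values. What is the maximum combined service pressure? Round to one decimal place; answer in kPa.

7.8 kPa

(Lr or R) → R = 2.6 kPa.
[1] 1.0(4.4) + 0.7(2.6) + 0.7(0.9) = 6.9
[2] 1.0(4.4) + 1.0(2.6) + 0.75(1.1) = 4.4 + 2.6 + 0.8 = 7.8
[3] 0.7(4.4) - 0.6(1.1) = 3.1 - 0.7 = 2.4
[4] 1.0(4.4) + 1.0(2.6) + 0.6(0.9) = 4.4 + 2.6 + 0.5 = 7.5
[5] 1.0(4.4) = 4.4
[6] 1.0(4.4) + 0.7(1.1) + 0.75(2.6) = 7.1
The controlling combination is 2, giving 7.8 kPa.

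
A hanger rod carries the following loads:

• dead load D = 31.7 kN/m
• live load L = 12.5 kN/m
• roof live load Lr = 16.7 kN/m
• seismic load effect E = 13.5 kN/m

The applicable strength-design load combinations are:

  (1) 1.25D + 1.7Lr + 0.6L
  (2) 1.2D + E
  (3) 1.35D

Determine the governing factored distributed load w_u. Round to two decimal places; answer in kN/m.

(1) 1.25(31.7) + 1.7(16.7) + 0.6(12.5) = 75.52
(2) 1.2(31.7) + 1.0(13.5) = 51.54
(3) 1.35(31.7) = 42.80
Maximum is from combination 1.

75.52 kN/m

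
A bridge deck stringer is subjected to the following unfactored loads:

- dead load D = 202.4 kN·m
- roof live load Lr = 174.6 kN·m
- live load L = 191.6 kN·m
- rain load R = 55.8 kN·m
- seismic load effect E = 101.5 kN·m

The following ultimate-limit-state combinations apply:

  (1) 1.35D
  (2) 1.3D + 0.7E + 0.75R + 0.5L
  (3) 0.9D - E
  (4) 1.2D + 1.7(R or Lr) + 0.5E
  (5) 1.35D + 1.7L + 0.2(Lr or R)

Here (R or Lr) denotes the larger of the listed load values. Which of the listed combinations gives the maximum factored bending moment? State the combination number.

Combination 5

(R or Lr) → Lr = 174.6 kN·m; (Lr or R) → Lr = 174.6 kN·m.
(1) 1.35(202.4) = 273.2
(2) 1.3(202.4) + 0.7(101.5) + 0.75(55.8) + 0.5(191.6) = 471.8
(3) 0.9(202.4) - 1.0(101.5) = 80.7
(4) 1.2(202.4) + 1.7(174.6) + 0.5(101.5) = 590.5
(5) 1.35(202.4) + 1.7(191.6) + 0.2(174.6) = 633.9
The largest value is 633.9 kN·m from combination 5.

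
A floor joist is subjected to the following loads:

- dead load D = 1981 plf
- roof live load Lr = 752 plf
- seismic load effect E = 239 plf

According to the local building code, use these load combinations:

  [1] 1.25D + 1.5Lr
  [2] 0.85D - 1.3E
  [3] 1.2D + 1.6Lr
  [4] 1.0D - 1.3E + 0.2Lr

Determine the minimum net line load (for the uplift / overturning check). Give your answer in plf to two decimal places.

1373.15 plf

[1] 1.25(1981) + 1.5(752) = 2476.25 + 1128.00 = 3604.25
[2] 0.85(1981) - 1.3(239) = 1683.85 - 310.70 = 1373.15
[3] 1.2(1981) + 1.6(752) = 2377.20 + 1203.20 = 3580.40
[4] 1.0(1981) - 1.3(239) + 0.2(752) = 1981.00 - 310.70 + 150.40 = 1820.70
Combination 2 gives the minimum: 1373.15 plf.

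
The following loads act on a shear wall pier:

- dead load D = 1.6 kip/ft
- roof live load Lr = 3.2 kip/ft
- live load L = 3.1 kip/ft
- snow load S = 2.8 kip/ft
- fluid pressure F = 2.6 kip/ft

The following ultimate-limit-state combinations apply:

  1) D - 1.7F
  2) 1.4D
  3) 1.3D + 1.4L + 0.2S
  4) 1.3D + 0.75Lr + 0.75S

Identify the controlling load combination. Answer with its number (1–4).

1) 1.0(1.6) - 1.7(2.6) = 1.6 - 4.4 = -2.8
2) 1.4(1.6) = 2.2
3) 1.3(1.6) + 1.4(3.1) + 0.2(2.8) = 2.1 + 4.3 + 0.6 = 7.0
4) 1.3(1.6) + 0.75(3.2) + 0.75(2.8) = 2.1 + 2.4 + 2.1 = 6.6
The largest value is 7.0 kip/ft from combination 3.

Combination 3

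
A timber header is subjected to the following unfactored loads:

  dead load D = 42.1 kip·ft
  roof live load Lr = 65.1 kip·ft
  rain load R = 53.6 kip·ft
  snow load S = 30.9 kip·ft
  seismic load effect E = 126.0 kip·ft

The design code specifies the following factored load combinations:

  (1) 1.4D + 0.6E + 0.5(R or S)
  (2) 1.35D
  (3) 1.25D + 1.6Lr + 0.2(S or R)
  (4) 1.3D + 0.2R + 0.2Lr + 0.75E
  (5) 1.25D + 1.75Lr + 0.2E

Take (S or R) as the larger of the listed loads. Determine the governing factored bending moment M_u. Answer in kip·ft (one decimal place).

191.8 kip·ft

(R or S) → R = 53.6 kip·ft; (S or R) → R = 53.6 kip·ft.
(1) 1.4(42.1) + 0.6(126.0) + 0.5(53.6) = 58.9 + 75.6 + 26.8 = 161.3
(2) 1.35(42.1) = 56.8
(3) 1.25(42.1) + 1.6(65.1) + 0.2(53.6) = 52.6 + 104.2 + 10.7 = 167.5
(4) 1.3(42.1) + 0.2(53.6) + 0.2(65.1) + 0.75(126.0) = 173.0
(5) 1.25(42.1) + 1.75(65.1) + 0.2(126.0) = 191.8
The controlling combination is 5, giving 191.8 kip·ft.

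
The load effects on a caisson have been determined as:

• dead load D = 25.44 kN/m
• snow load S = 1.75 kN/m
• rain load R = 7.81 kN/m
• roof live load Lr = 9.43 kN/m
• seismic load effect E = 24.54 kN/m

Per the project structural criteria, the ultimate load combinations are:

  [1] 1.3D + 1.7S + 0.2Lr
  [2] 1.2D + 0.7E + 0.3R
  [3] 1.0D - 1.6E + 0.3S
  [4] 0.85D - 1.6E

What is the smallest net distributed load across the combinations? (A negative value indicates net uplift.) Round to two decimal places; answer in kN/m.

-17.64 kN/m

[1] 1.3(25.44) + 1.7(1.75) + 0.2(9.43) = 37.93
[2] 1.2(25.44) + 0.7(24.54) + 0.3(7.81) = 50.05
[3] 1.0(25.44) - 1.6(24.54) + 0.3(1.75) = -13.30
[4] 0.85(25.44) - 1.6(24.54) = -17.64
Combination 4 gives the minimum: -17.64 kN/m.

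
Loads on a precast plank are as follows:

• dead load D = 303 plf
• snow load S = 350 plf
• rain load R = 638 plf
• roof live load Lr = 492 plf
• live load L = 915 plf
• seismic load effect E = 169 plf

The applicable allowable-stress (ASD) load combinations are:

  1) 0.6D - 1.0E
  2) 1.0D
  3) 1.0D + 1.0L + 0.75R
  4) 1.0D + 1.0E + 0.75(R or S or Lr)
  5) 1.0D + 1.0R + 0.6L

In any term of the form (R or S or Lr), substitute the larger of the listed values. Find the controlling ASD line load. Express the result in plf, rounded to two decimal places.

(R or S or Lr) → R = 638 plf.
1) 0.6(303) - 1.0(169) = 12.80
2) 1.0(303) = 303.00
3) 1.0(303) + 1.0(915) + 0.75(638) = 1696.50
4) 1.0(303) + 1.0(169) + 0.75(638) = 950.50
5) 1.0(303) + 1.0(638) + 0.6(915) = 1490.00
Maximum is from combination 3.

1696.50 plf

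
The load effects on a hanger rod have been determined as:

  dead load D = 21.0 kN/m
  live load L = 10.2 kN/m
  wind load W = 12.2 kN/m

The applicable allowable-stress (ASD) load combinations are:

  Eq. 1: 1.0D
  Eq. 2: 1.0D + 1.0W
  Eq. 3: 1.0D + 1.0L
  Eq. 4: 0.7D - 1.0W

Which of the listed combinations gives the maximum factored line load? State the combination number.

Eq. 1: 1.0(21.0) = 21.0
Eq. 2: 1.0(21.0) + 1.0(12.2) = 21.0 + 12.2 = 33.2
Eq. 3: 1.0(21.0) + 1.0(10.2) = 21.0 + 10.2 = 31.2
Eq. 4: 0.7(21.0) - 1.0(12.2) = 14.7 - 12.2 = 2.5
The largest value is 33.2 kN/m from combination 2.

Combination 2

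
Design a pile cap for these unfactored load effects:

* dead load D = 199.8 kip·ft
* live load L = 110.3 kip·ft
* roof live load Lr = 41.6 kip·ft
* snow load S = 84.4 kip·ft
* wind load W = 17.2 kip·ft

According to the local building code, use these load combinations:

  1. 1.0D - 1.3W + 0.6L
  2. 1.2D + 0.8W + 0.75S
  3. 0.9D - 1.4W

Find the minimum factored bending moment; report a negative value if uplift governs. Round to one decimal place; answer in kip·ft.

155.7 kip·ft

1. 1.0(199.8) - 1.3(17.2) + 0.6(110.3) = 199.8 - 22.4 + 66.2 = 243.6
2. 1.2(199.8) + 0.8(17.2) + 0.75(84.4) = 316.8
3. 0.9(199.8) - 1.4(17.2) = 179.8 - 24.1 = 155.7
Combination 3 gives the minimum: 155.7 kip·ft.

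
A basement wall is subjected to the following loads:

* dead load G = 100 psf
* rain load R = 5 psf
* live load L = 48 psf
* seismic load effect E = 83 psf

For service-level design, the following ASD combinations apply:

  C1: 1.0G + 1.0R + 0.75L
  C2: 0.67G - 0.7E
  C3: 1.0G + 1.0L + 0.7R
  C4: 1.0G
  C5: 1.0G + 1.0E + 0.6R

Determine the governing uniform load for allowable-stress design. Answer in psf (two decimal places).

C1: 1.0(100) + 1.0(5) + 0.75(48) = 141.00
C2: 0.67(100) - 0.7(83) = 8.90
C3: 1.0(100) + 1.0(48) + 0.7(5) = 151.50
C4: 1.0(100) = 100.00
C5: 1.0(100) + 1.0(83) + 0.6(5) = 186.00
The controlling combination is 5, giving 186.00 psf.

186.00 psf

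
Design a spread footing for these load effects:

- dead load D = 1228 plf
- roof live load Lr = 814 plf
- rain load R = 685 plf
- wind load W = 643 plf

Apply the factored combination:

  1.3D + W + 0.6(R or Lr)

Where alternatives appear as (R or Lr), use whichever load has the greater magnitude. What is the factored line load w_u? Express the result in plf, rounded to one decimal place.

(R or Lr) → Lr = 814 plf.
1.3(1228) + 1.0(643) + 0.6(814) = 1596.4 + 643.0 + 488.4 = 2727.8
w_u = 2727.8 plf.

2727.8 plf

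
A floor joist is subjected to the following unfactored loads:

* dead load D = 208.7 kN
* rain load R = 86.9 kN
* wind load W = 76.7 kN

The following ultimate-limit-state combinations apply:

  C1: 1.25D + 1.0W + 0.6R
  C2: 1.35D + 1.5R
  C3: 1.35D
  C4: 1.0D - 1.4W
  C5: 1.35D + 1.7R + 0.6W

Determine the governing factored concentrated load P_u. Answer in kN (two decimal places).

475.50 kN

C1: 1.25(208.7) + 1.0(76.7) + 0.6(86.9) = 389.72
C2: 1.35(208.7) + 1.5(86.9) = 412.10
C3: 1.35(208.7) = 281.75
C4: 1.0(208.7) - 1.4(76.7) = 101.32
C5: 1.35(208.7) + 1.7(86.9) + 0.6(76.7) = 475.50
The controlling combination is 5, giving 475.50 kN.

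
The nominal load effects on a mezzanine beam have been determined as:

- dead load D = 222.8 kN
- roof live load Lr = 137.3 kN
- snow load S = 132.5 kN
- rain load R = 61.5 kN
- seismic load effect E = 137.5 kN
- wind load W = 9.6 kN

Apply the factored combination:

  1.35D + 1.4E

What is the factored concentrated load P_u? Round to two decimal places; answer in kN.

493.28 kN

1.35(222.8) + 1.4(137.5) = 300.78 + 192.50 = 493.28
P_u = 493.28 kN.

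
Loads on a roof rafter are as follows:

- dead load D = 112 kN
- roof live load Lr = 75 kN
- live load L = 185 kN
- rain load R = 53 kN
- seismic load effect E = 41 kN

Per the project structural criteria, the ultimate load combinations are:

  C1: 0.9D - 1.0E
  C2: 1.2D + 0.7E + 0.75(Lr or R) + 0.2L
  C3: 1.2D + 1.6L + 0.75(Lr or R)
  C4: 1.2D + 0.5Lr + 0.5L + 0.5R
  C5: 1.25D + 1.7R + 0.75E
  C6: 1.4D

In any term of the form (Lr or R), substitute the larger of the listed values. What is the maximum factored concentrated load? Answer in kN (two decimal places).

(Lr or R) → Lr = 75 kN.
C1: 0.9(112) - 1.0(41) = 100.80 - 41.00 = 59.80
C2: 1.2(112) + 0.7(41) + 0.75(75) + 0.2(185) = 134.40 + 28.70 + 56.25 + 37.00 = 256.35
C3: 1.2(112) + 1.6(185) + 0.75(75) = 134.40 + 296.00 + 56.25 = 486.65
C4: 1.2(112) + 0.5(75) + 0.5(185) + 0.5(53) = 134.40 + 37.50 + 92.50 + 26.50 = 290.90
C5: 1.25(112) + 1.7(53) + 0.75(41) = 140.00 + 90.10 + 30.75 = 260.85
C6: 1.4(112) = 156.80
Combination 3 governs: P_u = 486.65 kN.

486.65 kN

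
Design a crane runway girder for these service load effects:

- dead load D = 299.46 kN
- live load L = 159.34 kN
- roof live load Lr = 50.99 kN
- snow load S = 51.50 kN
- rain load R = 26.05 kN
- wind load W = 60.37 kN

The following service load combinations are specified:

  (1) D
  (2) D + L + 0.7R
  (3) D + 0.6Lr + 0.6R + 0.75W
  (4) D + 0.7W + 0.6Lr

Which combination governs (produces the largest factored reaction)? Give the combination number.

Combination 2

(1) 1.0(299.46) = 299.46
(2) 1.0(299.46) + 1.0(159.34) + 0.7(26.05) = 299.46 + 159.34 + 18.24 = 477.04
(3) 1.0(299.46) + 0.6(50.99) + 0.6(26.05) + 0.75(60.37) = 299.46 + 30.59 + 15.63 + 45.28 = 390.96
(4) 1.0(299.46) + 0.7(60.37) + 0.6(50.99) = 299.46 + 42.26 + 30.59 = 372.31
The largest value is 477.04 kN from combination 2.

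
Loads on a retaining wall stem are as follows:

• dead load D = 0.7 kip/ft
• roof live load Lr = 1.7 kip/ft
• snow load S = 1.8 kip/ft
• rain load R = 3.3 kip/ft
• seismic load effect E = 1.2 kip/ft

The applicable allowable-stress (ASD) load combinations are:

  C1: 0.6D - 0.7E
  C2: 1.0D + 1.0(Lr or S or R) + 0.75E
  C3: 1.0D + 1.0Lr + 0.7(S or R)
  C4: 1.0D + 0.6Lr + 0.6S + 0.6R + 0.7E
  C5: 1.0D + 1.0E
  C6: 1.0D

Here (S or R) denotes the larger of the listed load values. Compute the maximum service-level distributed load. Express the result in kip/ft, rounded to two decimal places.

(Lr or S or R) → R = 3.3 kip/ft; (S or R) → R = 3.3 kip/ft.
C1: 0.6(0.7) - 0.7(1.2) = 0.42 - 0.84 = -0.42
C2: 1.0(0.7) + 1.0(3.3) + 0.75(1.2) = 0.70 + 3.30 + 0.90 = 4.90
C3: 1.0(0.7) + 1.0(1.7) + 0.7(3.3) = 0.70 + 1.70 + 2.31 = 4.71
C4: 1.0(0.7) + 0.6(1.7) + 0.6(1.8) + 0.6(3.3) + 0.7(1.2) = 0.70 + 1.02 + 1.08 + 1.98 + 0.84 = 5.62
C5: 1.0(0.7) + 1.0(1.2) = 0.70 + 1.20 = 1.90
C6: 1.0(0.7) = 0.70
The controlling combination is 4, giving 5.62 kip/ft.

5.62 kip/ft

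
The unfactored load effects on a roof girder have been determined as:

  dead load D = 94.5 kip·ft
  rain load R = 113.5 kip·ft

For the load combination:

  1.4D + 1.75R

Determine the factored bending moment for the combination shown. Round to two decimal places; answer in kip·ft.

330.93 kip·ft

1.4(94.5) + 1.75(113.5) = 132.30 + 198.63 = 330.93
M_u = 330.93 kip·ft.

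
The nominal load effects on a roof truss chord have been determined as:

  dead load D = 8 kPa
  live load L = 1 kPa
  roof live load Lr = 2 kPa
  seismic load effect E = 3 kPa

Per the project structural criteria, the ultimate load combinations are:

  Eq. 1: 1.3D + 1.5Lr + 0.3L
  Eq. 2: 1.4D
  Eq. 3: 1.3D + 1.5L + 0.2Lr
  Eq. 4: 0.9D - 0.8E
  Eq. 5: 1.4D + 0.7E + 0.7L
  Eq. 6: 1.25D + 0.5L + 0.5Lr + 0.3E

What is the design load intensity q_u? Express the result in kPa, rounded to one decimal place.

14.0 kPa

Eq. 1: 1.3(8) + 1.5(2) + 0.3(1) = 13.7
Eq. 2: 1.4(8) = 11.2
Eq. 3: 1.3(8) + 1.5(1) + 0.2(2) = 12.3
Eq. 4: 0.9(8) - 0.8(3) = 4.8
Eq. 5: 1.4(8) + 0.7(3) + 0.7(1) = 14.0
Eq. 6: 1.25(8) + 0.5(1) + 0.5(2) + 0.3(3) = 12.4
Maximum is from combination 5.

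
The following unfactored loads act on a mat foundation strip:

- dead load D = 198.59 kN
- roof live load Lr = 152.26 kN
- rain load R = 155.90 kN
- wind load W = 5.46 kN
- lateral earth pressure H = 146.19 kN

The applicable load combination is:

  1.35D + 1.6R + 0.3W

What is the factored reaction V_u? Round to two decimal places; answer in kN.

1.35(198.59) + 1.6(155.90) + 0.3(5.46) = 519.17
V_u = 519.17 kN.

519.17 kN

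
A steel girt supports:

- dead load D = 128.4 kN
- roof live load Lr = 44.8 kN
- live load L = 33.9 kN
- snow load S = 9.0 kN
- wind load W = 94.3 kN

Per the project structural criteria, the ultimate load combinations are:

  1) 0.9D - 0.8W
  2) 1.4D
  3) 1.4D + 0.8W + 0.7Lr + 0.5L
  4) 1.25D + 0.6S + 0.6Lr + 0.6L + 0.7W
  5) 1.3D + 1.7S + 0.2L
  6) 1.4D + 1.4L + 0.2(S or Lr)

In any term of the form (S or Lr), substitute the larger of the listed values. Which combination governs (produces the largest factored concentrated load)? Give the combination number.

Combination 3

(S or Lr) → Lr = 44.8 kN.
1) 0.9(128.4) - 0.8(94.3) = 40.1
2) 1.4(128.4) = 179.8
3) 1.4(128.4) + 0.8(94.3) + 0.7(44.8) + 0.5(33.9) = 303.5
4) 1.25(128.4) + 0.6(9.0) + 0.6(44.8) + 0.6(33.9) + 0.7(94.3) = 160.5 + 5.4 + 26.9 + 20.3 + 66.0 = 279.1
5) 1.3(128.4) + 1.7(9.0) + 0.2(33.9) = 166.9 + 15.3 + 6.8 = 189.0
6) 1.4(128.4) + 1.4(33.9) + 0.2(44.8) = 236.2
The largest value is 303.5 kN from combination 3.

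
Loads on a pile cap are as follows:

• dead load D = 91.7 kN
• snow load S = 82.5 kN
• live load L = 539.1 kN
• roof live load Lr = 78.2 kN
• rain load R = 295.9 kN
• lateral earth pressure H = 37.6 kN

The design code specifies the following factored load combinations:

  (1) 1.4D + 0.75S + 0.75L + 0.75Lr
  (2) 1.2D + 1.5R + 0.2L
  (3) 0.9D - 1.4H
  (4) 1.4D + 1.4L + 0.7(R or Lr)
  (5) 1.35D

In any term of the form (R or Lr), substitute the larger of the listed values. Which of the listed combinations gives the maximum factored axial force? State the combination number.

Combination 4

(R or Lr) → R = 295.9 kN.
(1) 1.4(91.7) + 0.75(82.5) + 0.75(539.1) + 0.75(78.2) = 653.2
(2) 1.2(91.7) + 1.5(295.9) + 0.2(539.1) = 110.0 + 443.9 + 107.8 = 661.7
(3) 0.9(91.7) - 1.4(37.6) = 82.5 - 52.6 = 29.9
(4) 1.4(91.7) + 1.4(539.1) + 0.7(295.9) = 1090.3
(5) 1.35(91.7) = 123.8
The largest value is 1090.3 kN from combination 4.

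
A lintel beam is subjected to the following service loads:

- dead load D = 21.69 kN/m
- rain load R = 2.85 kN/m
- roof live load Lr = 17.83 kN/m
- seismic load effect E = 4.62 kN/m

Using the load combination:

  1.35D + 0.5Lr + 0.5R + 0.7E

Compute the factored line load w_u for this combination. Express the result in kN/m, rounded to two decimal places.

1.35(21.69) + 0.5(17.83) + 0.5(2.85) + 0.7(4.62) = 42.86
w_u = 42.86 kN/m.

42.86 kN/m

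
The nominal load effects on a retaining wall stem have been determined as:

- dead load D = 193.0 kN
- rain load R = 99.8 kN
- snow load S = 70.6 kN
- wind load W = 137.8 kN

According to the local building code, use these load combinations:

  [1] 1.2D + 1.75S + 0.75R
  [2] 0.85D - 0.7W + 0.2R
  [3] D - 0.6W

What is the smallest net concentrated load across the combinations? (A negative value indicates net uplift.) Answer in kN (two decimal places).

87.55 kN

[1] 1.2(193.0) + 1.75(70.6) + 0.75(99.8) = 231.60 + 123.55 + 74.85 = 430.00
[2] 0.85(193.0) - 0.7(137.8) + 0.2(99.8) = 164.05 - 96.46 + 19.96 = 87.55
[3] 1.0(193.0) - 0.6(137.8) = 193.00 - 82.68 = 110.32
Combination 2 gives the minimum: 87.55 kN.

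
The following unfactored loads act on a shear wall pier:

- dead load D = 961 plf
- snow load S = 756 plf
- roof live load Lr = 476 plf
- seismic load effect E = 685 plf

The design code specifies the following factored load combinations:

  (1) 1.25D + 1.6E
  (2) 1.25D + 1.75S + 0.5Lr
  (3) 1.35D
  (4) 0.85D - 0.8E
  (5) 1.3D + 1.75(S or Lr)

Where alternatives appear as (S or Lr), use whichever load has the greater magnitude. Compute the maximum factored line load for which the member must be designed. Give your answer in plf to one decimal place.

2762.3 plf

(S or Lr) → S = 756 plf.
(1) 1.25(961) + 1.6(685) = 2297.3
(2) 1.25(961) + 1.75(756) + 0.5(476) = 2762.3
(3) 1.35(961) = 1297.4
(4) 0.85(961) - 0.8(685) = 268.9
(5) 1.3(961) + 1.75(756) = 2572.3
Maximum is from combination 2.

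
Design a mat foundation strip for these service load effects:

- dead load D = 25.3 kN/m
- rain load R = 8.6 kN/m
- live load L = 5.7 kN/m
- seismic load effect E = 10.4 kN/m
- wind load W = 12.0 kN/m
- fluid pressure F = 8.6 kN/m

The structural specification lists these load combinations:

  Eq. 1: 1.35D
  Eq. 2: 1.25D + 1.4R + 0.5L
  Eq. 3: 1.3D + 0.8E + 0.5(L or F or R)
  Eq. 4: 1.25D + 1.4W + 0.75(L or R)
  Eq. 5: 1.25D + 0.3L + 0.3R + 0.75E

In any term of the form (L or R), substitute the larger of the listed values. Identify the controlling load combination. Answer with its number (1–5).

(L or F or R) → F = 8.6 kN/m; (L or R) → R = 8.6 kN/m.
Eq. 1: 1.35(25.3) = 34.16
Eq. 2: 1.25(25.3) + 1.4(8.6) + 0.5(5.7) = 31.63 + 12.04 + 2.85 = 46.52
Eq. 3: 1.3(25.3) + 0.8(10.4) + 0.5(8.6) = 32.89 + 8.32 + 4.30 = 45.51
Eq. 4: 1.25(25.3) + 1.4(12.0) + 0.75(8.6) = 31.63 + 16.80 + 6.45 = 54.88
Eq. 5: 1.25(25.3) + 0.3(5.7) + 0.3(8.6) + 0.75(10.4) = 31.63 + 1.71 + 2.58 + 7.80 = 43.72
The largest value is 54.88 kN/m from combination 4.

Combination 4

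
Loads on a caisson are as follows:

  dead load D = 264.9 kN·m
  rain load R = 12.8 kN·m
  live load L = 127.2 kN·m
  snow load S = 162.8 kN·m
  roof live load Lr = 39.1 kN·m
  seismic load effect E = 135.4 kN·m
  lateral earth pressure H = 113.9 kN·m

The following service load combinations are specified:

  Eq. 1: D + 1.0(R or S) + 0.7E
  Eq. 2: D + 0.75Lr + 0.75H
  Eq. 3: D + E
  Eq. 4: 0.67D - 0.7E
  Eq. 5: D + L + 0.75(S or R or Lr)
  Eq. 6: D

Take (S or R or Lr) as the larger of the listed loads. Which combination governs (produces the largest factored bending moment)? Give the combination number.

Combination 1

(R or S) → S = 162.8 kN·m; (S or R or Lr) → S = 162.8 kN·m.
Eq. 1: 1.0(264.9) + 1.0(162.8) + 0.7(135.4) = 264.90 + 162.80 + 94.78 = 522.48
Eq. 2: 1.0(264.9) + 0.75(39.1) + 0.75(113.9) = 379.65
Eq. 3: 1.0(264.9) + 1.0(135.4) = 264.90 + 135.40 = 400.30
Eq. 4: 0.67(264.9) - 0.7(135.4) = 177.48 - 94.78 = 82.70
Eq. 5: 1.0(264.9) + 1.0(127.2) + 0.75(162.8) = 264.90 + 127.20 + 122.10 = 514.20
Eq. 6: 1.0(264.9) = 264.90
The largest value is 522.48 kN·m from combination 1.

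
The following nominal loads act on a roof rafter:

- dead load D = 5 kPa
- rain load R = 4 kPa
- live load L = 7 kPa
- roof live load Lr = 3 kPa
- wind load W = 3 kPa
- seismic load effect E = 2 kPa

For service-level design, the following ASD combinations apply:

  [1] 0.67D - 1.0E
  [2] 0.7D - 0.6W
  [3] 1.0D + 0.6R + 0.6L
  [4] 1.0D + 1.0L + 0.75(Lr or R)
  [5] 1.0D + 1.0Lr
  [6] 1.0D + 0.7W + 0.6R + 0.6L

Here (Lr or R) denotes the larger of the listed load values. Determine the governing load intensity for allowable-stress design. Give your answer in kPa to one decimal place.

(Lr or R) → R = 4 kPa.
[1] 0.67(5) - 1.0(2) = 3.4 - 2.0 = 1.4
[2] 0.7(5) - 0.6(3) = 3.5 - 1.8 = 1.7
[3] 1.0(5) + 0.6(4) + 0.6(7) = 5.0 + 2.4 + 4.2 = 11.6
[4] 1.0(5) + 1.0(7) + 0.75(4) = 5.0 + 7.0 + 3.0 = 15.0
[5] 1.0(5) + 1.0(3) = 5.0 + 3.0 = 8.0
[6] 1.0(5) + 0.7(3) + 0.6(4) + 0.6(7) = 5.0 + 2.1 + 2.4 + 4.2 = 13.7
Maximum is from combination 4.

15.0 kPa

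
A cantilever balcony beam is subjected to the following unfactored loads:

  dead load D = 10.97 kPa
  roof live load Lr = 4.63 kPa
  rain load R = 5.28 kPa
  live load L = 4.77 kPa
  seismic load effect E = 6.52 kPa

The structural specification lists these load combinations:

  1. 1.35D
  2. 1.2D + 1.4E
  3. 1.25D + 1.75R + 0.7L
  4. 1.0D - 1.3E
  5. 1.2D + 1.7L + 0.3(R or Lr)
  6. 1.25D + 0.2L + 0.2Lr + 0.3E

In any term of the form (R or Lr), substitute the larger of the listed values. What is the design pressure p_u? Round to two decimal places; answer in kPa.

26.29 kPa

(R or Lr) → R = 5.28 kPa.
1. 1.35(10.97) = 14.81
2. 1.2(10.97) + 1.4(6.52) = 13.16 + 9.13 = 22.29
3. 1.25(10.97) + 1.75(5.28) + 0.7(4.77) = 13.71 + 9.24 + 3.34 = 26.29
4. 1.0(10.97) - 1.3(6.52) = 10.97 - 8.48 = 2.49
5. 1.2(10.97) + 1.7(4.77) + 0.3(5.28) = 22.86
6. 1.25(10.97) + 0.2(4.77) + 0.2(4.63) + 0.3(6.52) = 13.71 + 0.95 + 0.93 + 1.96 = 17.55
The controlling combination is 3, giving 26.29 kPa.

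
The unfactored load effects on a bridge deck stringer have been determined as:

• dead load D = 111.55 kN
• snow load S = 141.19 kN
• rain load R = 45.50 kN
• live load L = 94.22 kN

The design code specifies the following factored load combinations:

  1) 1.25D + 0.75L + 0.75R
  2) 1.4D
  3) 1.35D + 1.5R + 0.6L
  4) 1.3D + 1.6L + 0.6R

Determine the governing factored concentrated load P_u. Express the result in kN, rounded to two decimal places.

323.07 kN

1) 1.25(111.55) + 0.75(94.22) + 0.75(45.50) = 244.23
2) 1.4(111.55) = 156.17
3) 1.35(111.55) + 1.5(45.50) + 0.6(94.22) = 275.37
4) 1.3(111.55) + 1.6(94.22) + 0.6(45.50) = 323.07
Combination 4 governs: P_u = 323.07 kN.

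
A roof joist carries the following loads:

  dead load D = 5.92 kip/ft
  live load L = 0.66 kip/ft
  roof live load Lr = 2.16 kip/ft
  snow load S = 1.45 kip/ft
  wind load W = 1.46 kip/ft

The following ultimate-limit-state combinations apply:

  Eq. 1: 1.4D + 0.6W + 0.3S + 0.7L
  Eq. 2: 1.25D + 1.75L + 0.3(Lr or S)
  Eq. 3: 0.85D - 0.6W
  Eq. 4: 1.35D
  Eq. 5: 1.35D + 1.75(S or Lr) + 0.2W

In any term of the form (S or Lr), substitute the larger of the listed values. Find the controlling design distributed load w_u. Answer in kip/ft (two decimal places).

(Lr or S) → Lr = 2.16 kip/ft; (S or Lr) → Lr = 2.16 kip/ft.
Eq. 1: 1.4(5.92) + 0.6(1.46) + 0.3(1.45) + 0.7(0.66) = 10.06
Eq. 2: 1.25(5.92) + 1.75(0.66) + 0.3(2.16) = 9.20
Eq. 3: 0.85(5.92) - 0.6(1.46) = 4.16
Eq. 4: 1.35(5.92) = 7.99
Eq. 5: 1.35(5.92) + 1.75(2.16) + 0.2(1.46) = 7.99 + 3.78 + 0.29 = 12.06
The controlling combination is 5, giving 12.06 kip/ft.

12.06 kip/ft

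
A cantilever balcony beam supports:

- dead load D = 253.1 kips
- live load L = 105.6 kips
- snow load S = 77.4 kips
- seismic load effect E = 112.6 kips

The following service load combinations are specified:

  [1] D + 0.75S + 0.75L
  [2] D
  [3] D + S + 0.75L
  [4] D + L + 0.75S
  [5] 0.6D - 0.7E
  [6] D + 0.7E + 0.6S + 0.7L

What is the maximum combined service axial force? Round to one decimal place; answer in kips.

452.3 kips

[1] 1.0(253.1) + 0.75(77.4) + 0.75(105.6) = 253.1 + 58.1 + 79.2 = 390.4
[2] 1.0(253.1) = 253.1
[3] 1.0(253.1) + 1.0(77.4) + 0.75(105.6) = 253.1 + 77.4 + 79.2 = 409.7
[4] 1.0(253.1) + 1.0(105.6) + 0.75(77.4) = 253.1 + 105.6 + 58.1 = 416.8
[5] 0.6(253.1) - 0.7(112.6) = 73.0
[6] 1.0(253.1) + 0.7(112.6) + 0.6(77.4) + 0.7(105.6) = 452.3
The controlling combination is 6, giving 452.3 kips.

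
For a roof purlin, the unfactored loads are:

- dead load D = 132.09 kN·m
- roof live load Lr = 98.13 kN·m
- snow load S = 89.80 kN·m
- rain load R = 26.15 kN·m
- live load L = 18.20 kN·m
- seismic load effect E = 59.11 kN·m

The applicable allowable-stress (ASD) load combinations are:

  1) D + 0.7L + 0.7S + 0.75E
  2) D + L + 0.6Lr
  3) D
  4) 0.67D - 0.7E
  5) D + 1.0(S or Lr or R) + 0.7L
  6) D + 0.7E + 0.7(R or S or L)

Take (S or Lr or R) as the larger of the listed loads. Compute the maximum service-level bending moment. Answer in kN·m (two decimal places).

(S or Lr or R) → Lr = 98.13 kN·m; (R or S or L) → S = 89.80 kN·m.
1) 1.0(132.09) + 0.7(18.20) + 0.7(89.80) + 0.75(59.11) = 132.09 + 12.74 + 62.86 + 44.33 = 252.02
2) 1.0(132.09) + 1.0(18.20) + 0.6(98.13) = 132.09 + 18.20 + 58.88 = 209.17
3) 1.0(132.09) = 132.09
4) 0.67(132.09) - 0.7(59.11) = 88.50 - 41.38 = 47.12
5) 1.0(132.09) + 1.0(98.13) + 0.7(18.20) = 132.09 + 98.13 + 12.74 = 242.96
6) 1.0(132.09) + 0.7(59.11) + 0.7(89.80) = 132.09 + 41.38 + 62.86 = 236.33
Maximum is from combination 1.

252.02 kN·m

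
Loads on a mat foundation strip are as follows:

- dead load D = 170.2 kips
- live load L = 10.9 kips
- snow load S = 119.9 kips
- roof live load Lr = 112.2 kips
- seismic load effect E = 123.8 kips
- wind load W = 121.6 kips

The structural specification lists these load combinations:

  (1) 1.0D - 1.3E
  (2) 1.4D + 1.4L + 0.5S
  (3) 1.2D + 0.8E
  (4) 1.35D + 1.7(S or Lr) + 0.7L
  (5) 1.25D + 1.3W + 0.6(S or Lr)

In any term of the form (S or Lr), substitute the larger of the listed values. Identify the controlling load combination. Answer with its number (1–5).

(S or Lr) → S = 119.9 kips.
(1) 1.0(170.2) - 1.3(123.8) = 9.3
(2) 1.4(170.2) + 1.4(10.9) + 0.5(119.9) = 313.5
(3) 1.2(170.2) + 0.8(123.8) = 303.3
(4) 1.35(170.2) + 1.7(119.9) + 0.7(10.9) = 441.2
(5) 1.25(170.2) + 1.3(121.6) + 0.6(119.9) = 442.8
The largest value is 442.8 kips from combination 5.

Combination 5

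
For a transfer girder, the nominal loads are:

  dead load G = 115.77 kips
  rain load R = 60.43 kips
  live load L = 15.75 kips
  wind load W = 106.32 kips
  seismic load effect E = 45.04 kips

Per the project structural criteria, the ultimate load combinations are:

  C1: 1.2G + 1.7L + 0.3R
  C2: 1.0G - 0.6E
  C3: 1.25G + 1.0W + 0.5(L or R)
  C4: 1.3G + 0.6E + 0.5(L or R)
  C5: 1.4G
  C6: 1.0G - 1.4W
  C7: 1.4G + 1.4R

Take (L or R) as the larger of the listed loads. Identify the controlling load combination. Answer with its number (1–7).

Combination 3

(L or R) → R = 60.43 kips.
C1: 1.2(115.77) + 1.7(15.75) + 0.3(60.43) = 138.92 + 26.78 + 18.13 = 183.83
C2: 1.0(115.77) - 0.6(45.04) = 115.77 - 27.02 = 88.75
C3: 1.25(115.77) + 1.0(106.32) + 0.5(60.43) = 144.71 + 106.32 + 30.22 = 281.25
C4: 1.3(115.77) + 0.6(45.04) + 0.5(60.43) = 150.50 + 27.02 + 30.22 = 207.74
C5: 1.4(115.77) = 162.08
C6: 1.0(115.77) - 1.4(106.32) = 115.77 - 148.85 = -33.08
C7: 1.4(115.77) + 1.4(60.43) = 162.08 + 84.60 = 246.68
The largest value is 281.25 kips from combination 3.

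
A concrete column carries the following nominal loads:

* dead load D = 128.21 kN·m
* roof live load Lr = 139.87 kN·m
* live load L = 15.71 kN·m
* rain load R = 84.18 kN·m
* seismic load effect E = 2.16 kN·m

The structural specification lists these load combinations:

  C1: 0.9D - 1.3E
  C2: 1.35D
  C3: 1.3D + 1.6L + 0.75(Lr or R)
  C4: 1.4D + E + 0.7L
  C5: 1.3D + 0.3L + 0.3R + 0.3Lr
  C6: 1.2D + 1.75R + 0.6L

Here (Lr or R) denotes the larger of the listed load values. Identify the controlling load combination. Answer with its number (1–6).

Combination 6

(Lr or R) → Lr = 139.87 kN·m.
C1: 0.9(128.21) - 1.3(2.16) = 115.39 - 2.81 = 112.58
C2: 1.35(128.21) = 173.08
C3: 1.3(128.21) + 1.6(15.71) + 0.75(139.87) = 166.67 + 25.14 + 104.90 = 296.71
C4: 1.4(128.21) + 1.0(2.16) + 0.7(15.71) = 179.49 + 2.16 + 11.00 = 192.65
C5: 1.3(128.21) + 0.3(15.71) + 0.3(84.18) + 0.3(139.87) = 238.60
C6: 1.2(128.21) + 1.75(84.18) + 0.6(15.71) = 310.59
The largest value is 310.59 kN·m from combination 6.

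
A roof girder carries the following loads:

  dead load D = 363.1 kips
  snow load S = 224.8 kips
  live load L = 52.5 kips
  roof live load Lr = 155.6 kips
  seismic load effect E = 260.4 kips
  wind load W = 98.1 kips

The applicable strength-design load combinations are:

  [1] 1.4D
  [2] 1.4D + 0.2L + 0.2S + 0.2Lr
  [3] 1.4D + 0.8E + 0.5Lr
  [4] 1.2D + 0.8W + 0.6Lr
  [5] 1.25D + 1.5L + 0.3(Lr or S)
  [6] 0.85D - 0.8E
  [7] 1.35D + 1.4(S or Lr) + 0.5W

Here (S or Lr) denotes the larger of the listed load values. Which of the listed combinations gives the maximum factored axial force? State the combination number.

Combination 7

(Lr or S) → S = 224.8 kips; (S or Lr) → S = 224.8 kips.
[1] 1.4(363.1) = 508.34
[2] 1.4(363.1) + 0.2(52.5) + 0.2(224.8) + 0.2(155.6) = 508.34 + 10.50 + 44.96 + 31.12 = 594.92
[3] 1.4(363.1) + 0.8(260.4) + 0.5(155.6) = 508.34 + 208.32 + 77.80 = 794.46
[4] 1.2(363.1) + 0.8(98.1) + 0.6(155.6) = 435.72 + 78.48 + 93.36 = 607.56
[5] 1.25(363.1) + 1.5(52.5) + 0.3(224.8) = 453.88 + 78.75 + 67.44 = 600.07
[6] 0.85(363.1) - 0.8(260.4) = 308.64 - 208.32 = 100.32
[7] 1.35(363.1) + 1.4(224.8) + 0.5(98.1) = 490.19 + 314.72 + 49.05 = 853.96
The largest value is 853.96 kips from combination 7.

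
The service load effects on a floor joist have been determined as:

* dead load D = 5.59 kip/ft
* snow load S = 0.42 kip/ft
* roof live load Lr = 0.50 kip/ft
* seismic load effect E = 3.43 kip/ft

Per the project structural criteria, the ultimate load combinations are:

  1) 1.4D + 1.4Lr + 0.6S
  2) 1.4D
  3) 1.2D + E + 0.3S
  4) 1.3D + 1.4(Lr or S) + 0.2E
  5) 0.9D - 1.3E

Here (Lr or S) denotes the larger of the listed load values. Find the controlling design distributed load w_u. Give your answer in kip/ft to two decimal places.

10.26 kip/ft

(Lr or S) → Lr = 0.50 kip/ft.
1) 1.4(5.59) + 1.4(0.50) + 0.6(0.42) = 8.78
2) 1.4(5.59) = 7.83
3) 1.2(5.59) + 1.0(3.43) + 0.3(0.42) = 10.26
4) 1.3(5.59) + 1.4(0.50) + 0.2(3.43) = 8.65
5) 0.9(5.59) - 1.3(3.43) = 0.57
Maximum is from combination 3.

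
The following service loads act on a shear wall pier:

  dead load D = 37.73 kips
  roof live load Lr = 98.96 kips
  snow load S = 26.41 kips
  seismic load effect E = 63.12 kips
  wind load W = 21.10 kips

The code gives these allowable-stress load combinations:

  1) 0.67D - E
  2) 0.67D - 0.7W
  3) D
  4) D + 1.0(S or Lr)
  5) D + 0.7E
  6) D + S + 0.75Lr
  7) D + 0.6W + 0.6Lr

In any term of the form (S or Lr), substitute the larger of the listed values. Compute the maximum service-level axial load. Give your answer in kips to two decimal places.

138.36 kips

(S or Lr) → Lr = 98.96 kips.
1) 0.67(37.73) - 1.0(63.12) = 25.28 - 63.12 = -37.84
2) 0.67(37.73) - 0.7(21.10) = 25.28 - 14.77 = 10.51
3) 1.0(37.73) = 37.73
4) 1.0(37.73) + 1.0(98.96) = 37.73 + 98.96 = 136.69
5) 1.0(37.73) + 0.7(63.12) = 37.73 + 44.18 = 81.91
6) 1.0(37.73) + 1.0(26.41) + 0.75(98.96) = 37.73 + 26.41 + 74.22 = 138.36
7) 1.0(37.73) + 0.6(21.10) + 0.6(98.96) = 37.73 + 12.66 + 59.38 = 109.77
Maximum is from combination 6.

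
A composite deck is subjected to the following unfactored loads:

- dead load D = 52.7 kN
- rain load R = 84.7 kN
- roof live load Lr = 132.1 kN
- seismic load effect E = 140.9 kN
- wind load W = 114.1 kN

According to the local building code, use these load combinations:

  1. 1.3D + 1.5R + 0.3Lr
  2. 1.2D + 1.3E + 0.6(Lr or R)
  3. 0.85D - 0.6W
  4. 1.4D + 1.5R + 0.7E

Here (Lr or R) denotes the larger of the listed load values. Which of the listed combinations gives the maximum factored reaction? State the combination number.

Combination 2

(Lr or R) → Lr = 132.1 kN.
1. 1.3(52.7) + 1.5(84.7) + 0.3(132.1) = 68.51 + 127.05 + 39.63 = 235.19
2. 1.2(52.7) + 1.3(140.9) + 0.6(132.1) = 63.24 + 183.17 + 79.26 = 325.67
3. 0.85(52.7) - 0.6(114.1) = -23.67
4. 1.4(52.7) + 1.5(84.7) + 0.7(140.9) = 73.78 + 127.05 + 98.63 = 299.46
The largest value is 325.67 kN from combination 2.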